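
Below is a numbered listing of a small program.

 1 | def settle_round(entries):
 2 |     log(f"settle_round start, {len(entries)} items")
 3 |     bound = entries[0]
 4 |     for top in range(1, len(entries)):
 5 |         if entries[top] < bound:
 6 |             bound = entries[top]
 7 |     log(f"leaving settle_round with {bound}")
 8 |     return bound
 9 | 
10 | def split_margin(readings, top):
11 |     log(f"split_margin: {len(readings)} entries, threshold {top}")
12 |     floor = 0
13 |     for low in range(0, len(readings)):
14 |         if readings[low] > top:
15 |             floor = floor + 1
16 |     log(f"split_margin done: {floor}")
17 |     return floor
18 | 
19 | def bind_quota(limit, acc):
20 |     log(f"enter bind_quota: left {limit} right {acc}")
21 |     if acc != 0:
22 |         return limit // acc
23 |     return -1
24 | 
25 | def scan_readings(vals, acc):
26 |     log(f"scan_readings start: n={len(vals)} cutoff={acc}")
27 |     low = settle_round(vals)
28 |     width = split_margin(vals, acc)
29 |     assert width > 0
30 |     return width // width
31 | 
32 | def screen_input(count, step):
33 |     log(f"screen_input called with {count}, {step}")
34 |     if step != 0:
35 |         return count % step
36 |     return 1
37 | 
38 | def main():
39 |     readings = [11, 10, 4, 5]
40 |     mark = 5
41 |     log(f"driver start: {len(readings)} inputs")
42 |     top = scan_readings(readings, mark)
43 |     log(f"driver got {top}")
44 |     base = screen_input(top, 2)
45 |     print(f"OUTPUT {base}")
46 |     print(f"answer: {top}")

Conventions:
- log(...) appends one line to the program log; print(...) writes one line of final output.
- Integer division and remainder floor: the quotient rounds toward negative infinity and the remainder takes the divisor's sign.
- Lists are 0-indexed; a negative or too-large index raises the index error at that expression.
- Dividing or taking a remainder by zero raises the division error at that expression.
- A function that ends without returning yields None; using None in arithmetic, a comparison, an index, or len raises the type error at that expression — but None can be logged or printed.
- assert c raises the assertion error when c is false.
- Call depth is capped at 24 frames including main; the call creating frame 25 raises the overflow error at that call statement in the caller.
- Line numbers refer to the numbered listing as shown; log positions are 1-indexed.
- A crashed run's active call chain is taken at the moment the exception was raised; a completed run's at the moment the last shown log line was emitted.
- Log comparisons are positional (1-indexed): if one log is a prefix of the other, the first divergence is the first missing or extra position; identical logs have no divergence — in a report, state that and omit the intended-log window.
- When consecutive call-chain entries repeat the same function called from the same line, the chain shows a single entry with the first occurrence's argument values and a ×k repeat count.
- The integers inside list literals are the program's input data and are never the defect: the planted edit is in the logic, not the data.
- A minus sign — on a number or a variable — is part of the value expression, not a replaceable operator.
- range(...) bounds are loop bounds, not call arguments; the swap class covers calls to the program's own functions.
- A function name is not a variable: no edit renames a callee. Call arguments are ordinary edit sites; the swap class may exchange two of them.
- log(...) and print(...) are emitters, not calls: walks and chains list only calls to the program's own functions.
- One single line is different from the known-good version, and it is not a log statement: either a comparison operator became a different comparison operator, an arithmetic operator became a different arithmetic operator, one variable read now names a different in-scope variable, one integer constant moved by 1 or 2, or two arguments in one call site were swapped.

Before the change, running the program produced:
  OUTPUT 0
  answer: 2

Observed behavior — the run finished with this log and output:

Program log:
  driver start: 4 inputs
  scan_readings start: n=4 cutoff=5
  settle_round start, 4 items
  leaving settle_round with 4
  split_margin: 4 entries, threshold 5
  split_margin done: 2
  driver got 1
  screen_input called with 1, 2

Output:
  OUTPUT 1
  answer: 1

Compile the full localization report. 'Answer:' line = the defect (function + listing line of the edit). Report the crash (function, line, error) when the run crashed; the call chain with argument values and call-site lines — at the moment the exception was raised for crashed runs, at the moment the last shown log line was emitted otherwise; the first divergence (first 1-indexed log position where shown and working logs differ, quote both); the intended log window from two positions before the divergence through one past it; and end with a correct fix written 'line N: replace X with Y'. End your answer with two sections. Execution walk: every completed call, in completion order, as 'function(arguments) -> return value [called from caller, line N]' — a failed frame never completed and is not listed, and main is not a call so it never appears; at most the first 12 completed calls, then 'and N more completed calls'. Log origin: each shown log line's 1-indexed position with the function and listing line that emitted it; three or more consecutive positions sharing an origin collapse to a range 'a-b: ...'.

Answer: the defect is in scan_readings at line 30.
Key observation: Everything matches until log position 7, which reads 'driver got 1' in place of 'driver got 2'.
Call chain: main -> screen_input(1, 2) (called at line 44).
First divergence: position 7; shown 'driver got 1' vs intended 'driver got 2'.
Intended log window:
  5: split_margin: 4 entries, threshold 5
  6: split_margin done: 2
  7: driver got 2
  8: screen_input called with 2, 2
Execution walk:
  settle_round([11, 10, 4, 5]) -> 4  [called from scan_readings, line 27]
  split_margin([11, 10, 4, 5], 5) -> 2  [called from scan_readings, line 28]
  scan_readings([11, 10, 4, 5], 5) -> 1  [called from main, line 42]
  screen_input(1, 2) -> 1  [called from main, line 44]
Log origin:
  1: from main, line 41
  2: from scan_readings, line 26
  3: from settle_round, line 2
  4: from settle_round, line 7
  5: from split_margin, line 11
  6: from split_margin, line 16
  7: from main, line 43
  8: from screen_input, line 33
A correct fix: line 30: replace `width // width` with `low // width`.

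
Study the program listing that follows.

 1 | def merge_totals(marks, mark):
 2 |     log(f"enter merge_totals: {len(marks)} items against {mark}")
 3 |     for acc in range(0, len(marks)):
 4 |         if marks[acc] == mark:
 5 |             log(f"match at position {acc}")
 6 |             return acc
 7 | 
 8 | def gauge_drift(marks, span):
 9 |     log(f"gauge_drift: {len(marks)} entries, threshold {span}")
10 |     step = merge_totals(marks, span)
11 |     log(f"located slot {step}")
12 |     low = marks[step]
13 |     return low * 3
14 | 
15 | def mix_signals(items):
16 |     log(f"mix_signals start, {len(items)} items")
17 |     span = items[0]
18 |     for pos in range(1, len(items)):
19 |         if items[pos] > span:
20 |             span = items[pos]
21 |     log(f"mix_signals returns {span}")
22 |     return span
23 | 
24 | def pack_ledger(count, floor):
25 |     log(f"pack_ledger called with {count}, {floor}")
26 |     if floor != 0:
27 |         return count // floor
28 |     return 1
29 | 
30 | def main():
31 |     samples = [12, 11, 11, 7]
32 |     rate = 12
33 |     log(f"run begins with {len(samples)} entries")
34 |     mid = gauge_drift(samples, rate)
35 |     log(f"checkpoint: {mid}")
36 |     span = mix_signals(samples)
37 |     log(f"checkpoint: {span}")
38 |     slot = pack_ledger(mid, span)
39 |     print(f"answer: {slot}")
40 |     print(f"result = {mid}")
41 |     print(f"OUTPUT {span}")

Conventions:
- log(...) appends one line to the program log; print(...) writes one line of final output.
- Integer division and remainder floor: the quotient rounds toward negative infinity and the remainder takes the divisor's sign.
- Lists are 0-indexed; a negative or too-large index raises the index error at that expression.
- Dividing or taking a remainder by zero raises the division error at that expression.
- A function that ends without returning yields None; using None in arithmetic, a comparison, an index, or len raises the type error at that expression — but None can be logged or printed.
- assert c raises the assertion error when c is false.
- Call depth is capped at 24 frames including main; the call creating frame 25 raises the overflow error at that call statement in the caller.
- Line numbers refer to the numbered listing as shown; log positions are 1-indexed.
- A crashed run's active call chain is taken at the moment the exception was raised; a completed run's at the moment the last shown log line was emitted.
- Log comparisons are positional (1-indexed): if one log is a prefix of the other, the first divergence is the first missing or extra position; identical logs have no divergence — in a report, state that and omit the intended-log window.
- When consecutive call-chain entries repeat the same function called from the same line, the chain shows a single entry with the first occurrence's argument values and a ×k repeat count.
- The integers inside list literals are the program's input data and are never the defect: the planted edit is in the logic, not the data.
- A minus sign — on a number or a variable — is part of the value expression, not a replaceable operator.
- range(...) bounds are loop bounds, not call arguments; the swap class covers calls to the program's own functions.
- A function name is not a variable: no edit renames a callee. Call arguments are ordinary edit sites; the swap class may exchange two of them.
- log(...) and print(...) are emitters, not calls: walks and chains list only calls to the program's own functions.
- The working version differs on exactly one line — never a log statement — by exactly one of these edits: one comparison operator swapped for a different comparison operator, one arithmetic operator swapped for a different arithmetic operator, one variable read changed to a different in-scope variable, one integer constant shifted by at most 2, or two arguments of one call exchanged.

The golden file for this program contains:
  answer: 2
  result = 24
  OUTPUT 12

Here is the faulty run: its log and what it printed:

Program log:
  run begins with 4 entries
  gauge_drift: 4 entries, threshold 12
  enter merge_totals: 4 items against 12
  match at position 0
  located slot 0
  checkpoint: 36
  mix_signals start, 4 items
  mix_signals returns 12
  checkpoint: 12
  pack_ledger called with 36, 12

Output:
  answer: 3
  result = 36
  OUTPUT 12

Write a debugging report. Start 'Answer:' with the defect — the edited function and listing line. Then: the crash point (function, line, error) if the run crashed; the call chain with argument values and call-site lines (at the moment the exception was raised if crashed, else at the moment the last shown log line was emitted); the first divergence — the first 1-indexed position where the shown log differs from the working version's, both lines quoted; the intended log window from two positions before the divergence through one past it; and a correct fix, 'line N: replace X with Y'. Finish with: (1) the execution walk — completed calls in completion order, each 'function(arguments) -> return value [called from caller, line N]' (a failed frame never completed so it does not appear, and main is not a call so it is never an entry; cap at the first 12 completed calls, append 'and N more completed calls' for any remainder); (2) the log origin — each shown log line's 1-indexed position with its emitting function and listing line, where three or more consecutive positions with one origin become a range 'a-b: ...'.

Answer: the defect is in gauge_drift at line 13.
The tell: Log line 6 is where behavior first shows: 'checkpoint: 36' appears instead of 'checkpoint: 24'.
Call chain: main -> pack_ledger(36, 12) (called at line 38).
First divergence: position 6 — shown 'checkpoint: 36', intended 'checkpoint: 24'.
Intended log window:
  4: match at position 0
  5: located slot 0
  6: checkpoint: 24
  7: mix_signals start, 4 items
Execution walk:
  merge_totals([12, 11, 11, 7], 12) -> 0  [called from gauge_drift, line 10]
  gauge_drift([12, 11, 11, 7], 12) -> 36  [called from main, line 34]
  mix_signals([12, 11, 11, 7]) -> 12  [called from main, line 36]
  pack_ledger(36, 12) -> 3  [called from main, line 38]
Origin of each log line:
  1: from main, line 33
  2: from gauge_drift, line 9
  3: from merge_totals, line 2
  4: from merge_totals, line 5
  5: from gauge_drift, line 11
  6: from main, line 35
  7: from mix_signals, line 16
  8: from mix_signals, line 21
  9: from main, line 37
  10: from pack_ledger, line 25
A correct fix: line 13: replace `3` with `2`.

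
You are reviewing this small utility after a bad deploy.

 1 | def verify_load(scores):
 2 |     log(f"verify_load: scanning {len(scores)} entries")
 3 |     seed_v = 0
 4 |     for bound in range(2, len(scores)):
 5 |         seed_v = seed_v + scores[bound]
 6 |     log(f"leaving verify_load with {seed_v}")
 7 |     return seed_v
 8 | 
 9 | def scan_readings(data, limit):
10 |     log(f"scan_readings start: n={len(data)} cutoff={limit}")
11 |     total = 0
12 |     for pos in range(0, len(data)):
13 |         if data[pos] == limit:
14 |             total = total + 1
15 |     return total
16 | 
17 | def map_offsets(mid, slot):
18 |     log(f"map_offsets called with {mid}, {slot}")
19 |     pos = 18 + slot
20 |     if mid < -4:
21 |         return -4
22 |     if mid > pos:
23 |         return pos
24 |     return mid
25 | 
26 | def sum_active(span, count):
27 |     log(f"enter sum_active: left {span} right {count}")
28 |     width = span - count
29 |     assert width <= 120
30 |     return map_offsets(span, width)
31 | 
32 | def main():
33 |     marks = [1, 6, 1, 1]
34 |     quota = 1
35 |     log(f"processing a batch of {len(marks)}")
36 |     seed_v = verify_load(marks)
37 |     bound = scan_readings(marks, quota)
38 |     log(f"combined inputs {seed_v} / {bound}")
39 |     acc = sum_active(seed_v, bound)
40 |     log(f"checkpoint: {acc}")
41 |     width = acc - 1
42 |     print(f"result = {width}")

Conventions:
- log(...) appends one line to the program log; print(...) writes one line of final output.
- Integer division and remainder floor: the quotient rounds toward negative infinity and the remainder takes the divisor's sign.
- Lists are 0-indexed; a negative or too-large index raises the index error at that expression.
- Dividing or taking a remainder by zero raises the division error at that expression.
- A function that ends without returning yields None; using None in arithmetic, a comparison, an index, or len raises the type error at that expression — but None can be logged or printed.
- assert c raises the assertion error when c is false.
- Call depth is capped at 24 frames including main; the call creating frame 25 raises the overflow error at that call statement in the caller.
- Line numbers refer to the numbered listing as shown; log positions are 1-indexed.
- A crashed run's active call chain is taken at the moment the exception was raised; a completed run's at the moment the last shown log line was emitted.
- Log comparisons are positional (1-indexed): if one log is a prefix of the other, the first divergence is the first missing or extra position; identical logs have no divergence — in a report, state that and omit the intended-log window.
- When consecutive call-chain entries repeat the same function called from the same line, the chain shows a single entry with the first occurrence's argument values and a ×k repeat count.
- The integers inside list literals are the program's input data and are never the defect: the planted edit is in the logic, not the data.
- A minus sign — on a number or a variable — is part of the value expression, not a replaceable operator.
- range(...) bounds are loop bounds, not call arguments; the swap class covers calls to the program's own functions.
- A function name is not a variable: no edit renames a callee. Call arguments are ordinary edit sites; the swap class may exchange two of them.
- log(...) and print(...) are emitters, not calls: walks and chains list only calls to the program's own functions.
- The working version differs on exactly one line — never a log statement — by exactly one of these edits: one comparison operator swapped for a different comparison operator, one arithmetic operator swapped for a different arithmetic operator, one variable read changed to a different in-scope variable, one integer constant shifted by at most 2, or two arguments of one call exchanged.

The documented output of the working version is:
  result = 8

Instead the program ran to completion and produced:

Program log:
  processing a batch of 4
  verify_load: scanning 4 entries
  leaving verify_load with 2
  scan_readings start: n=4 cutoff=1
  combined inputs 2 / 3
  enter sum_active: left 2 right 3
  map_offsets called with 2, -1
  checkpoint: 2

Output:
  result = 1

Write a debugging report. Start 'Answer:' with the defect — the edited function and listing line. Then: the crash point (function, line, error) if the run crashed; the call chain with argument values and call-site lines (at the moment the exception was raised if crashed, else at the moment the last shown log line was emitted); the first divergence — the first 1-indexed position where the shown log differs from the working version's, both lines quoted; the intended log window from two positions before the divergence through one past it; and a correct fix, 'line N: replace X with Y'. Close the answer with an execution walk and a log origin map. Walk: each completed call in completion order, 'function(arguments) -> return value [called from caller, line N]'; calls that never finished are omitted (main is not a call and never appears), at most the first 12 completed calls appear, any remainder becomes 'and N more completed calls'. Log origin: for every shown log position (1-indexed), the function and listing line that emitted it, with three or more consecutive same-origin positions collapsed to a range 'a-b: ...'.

Answer: the defect is in verify_load at line 4.
The tell: Position 3 is the first bad log line: 'leaving verify_load with 2' should read 'leaving verify_load with 9'.
Call chain: main.
First divergence: position 3; shown 'leaving verify_load with 2' vs intended 'leaving verify_load with 9'.
Intended log window:
  1: processing a batch of 4
  2: verify_load: scanning 4 entries
  3: leaving verify_load with 9
  4: scan_readings start: n=4 cutoff=1
Execution walk:
  verify_load([1, 6, 1, 1]) -> 2  [called from main, line 36]
  scan_readings([1, 6, 1, 1], 1) -> 3  [called from main, line 37]
  map_offsets(2, -1) -> 2  [called from sum_active, line 30]
  sum_active(2, 3) -> 2  [called from main, line 39]
Log origins:
  1: emitted by main (line 35)
  2: emitted by verify_load (line 2)
  3: emitted by verify_load (line 6)
  4: emitted by scan_readings (line 10)
  5: emitted by main (line 38)
  6: emitted by sum_active (line 27)
  7: emitted by map_offsets (line 18)
  8: emitted by main (line 40)
A correct fix: line 4: replace `2` with `0`.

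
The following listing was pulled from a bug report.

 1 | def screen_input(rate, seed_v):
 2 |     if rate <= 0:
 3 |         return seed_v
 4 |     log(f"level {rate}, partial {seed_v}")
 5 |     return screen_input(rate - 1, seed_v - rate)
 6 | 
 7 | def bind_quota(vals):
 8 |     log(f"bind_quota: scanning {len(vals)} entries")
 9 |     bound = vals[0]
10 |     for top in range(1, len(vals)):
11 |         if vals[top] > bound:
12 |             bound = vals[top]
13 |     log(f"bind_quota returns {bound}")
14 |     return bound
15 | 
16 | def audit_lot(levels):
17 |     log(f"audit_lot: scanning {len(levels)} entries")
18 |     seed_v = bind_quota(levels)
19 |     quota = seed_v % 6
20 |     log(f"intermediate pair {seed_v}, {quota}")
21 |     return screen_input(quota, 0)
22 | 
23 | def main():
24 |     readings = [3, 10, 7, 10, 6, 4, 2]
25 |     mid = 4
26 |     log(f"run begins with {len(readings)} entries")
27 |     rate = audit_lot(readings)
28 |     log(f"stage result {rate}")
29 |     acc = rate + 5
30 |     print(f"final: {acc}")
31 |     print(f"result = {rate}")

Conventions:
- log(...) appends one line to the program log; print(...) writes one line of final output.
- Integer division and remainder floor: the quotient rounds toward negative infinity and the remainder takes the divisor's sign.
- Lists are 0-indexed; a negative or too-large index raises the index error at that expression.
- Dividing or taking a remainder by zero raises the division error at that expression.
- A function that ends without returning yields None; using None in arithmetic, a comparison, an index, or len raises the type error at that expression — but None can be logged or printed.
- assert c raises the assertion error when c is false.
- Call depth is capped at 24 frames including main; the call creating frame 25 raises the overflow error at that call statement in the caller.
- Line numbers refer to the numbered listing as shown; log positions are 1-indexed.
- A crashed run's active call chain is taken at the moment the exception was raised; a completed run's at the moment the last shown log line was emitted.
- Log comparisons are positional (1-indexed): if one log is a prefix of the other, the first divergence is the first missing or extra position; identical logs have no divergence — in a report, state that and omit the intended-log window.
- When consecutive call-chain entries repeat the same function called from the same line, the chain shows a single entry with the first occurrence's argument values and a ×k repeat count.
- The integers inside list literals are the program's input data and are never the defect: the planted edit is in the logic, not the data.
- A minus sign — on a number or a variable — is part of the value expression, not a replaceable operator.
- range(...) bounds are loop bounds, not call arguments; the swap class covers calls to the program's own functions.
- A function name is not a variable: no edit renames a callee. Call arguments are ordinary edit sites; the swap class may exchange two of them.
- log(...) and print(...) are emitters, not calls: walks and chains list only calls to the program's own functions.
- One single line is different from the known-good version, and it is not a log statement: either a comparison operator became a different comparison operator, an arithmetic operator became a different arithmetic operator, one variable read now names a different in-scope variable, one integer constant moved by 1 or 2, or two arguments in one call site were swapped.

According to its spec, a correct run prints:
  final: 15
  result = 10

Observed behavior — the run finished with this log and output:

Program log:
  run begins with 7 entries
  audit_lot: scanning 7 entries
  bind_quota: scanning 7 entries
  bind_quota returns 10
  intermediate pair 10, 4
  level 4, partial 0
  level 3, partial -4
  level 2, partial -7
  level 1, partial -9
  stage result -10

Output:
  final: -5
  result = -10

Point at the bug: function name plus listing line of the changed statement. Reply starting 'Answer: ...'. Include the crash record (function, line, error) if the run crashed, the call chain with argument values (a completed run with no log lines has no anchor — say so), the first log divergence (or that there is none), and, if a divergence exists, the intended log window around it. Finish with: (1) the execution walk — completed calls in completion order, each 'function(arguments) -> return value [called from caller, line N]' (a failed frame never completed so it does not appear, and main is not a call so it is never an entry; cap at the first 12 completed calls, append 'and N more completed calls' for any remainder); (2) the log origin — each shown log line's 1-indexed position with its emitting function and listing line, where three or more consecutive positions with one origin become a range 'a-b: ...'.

Answer: the defect is in screen_input at line 5.
Key fact: At log position 7 the runs split — shown 'level 3, partial -4', but the working version logs 'level 3, partial 4'.
Call chain: main.
First divergence: position 7 — the shown line 'level 3, partial -4' should read 'level 3, partial 4'.
Intended log window:
  5: intermediate pair 10, 4
  6: level 4, partial 0
  7: level 3, partial 4
  8: level 2, partial 7
Execution walk:
  bind_quota([3, 10, 7, 10, 6, 4, 2]) -> 10  [called from audit_lot, line 18]
  screen_input(0, -10) -> -10  [called from screen_input, line 5]
  screen_input(1, -9) -> -10  [called from screen_input, line 5]
  screen_input(2, -7) -> -10  [called from screen_input, line 5]
  screen_input(3, -4) -> -10  [called from screen_input, line 5]
  screen_input(4, 0) -> -10  [called from audit_lot, line 21]
  audit_lot([3, 10, 7, 10, 6, 4, 2]) -> -10  [called from main, line 27]
Log origins:
  1: logged in main at line 26
  2: logged in audit_lot at line 17
  3: logged in bind_quota at line 8
  4: logged in bind_quota at line 13
  5: logged in audit_lot at line 20
  6-9: logged in screen_input at line 4
  10: logged in main at line 28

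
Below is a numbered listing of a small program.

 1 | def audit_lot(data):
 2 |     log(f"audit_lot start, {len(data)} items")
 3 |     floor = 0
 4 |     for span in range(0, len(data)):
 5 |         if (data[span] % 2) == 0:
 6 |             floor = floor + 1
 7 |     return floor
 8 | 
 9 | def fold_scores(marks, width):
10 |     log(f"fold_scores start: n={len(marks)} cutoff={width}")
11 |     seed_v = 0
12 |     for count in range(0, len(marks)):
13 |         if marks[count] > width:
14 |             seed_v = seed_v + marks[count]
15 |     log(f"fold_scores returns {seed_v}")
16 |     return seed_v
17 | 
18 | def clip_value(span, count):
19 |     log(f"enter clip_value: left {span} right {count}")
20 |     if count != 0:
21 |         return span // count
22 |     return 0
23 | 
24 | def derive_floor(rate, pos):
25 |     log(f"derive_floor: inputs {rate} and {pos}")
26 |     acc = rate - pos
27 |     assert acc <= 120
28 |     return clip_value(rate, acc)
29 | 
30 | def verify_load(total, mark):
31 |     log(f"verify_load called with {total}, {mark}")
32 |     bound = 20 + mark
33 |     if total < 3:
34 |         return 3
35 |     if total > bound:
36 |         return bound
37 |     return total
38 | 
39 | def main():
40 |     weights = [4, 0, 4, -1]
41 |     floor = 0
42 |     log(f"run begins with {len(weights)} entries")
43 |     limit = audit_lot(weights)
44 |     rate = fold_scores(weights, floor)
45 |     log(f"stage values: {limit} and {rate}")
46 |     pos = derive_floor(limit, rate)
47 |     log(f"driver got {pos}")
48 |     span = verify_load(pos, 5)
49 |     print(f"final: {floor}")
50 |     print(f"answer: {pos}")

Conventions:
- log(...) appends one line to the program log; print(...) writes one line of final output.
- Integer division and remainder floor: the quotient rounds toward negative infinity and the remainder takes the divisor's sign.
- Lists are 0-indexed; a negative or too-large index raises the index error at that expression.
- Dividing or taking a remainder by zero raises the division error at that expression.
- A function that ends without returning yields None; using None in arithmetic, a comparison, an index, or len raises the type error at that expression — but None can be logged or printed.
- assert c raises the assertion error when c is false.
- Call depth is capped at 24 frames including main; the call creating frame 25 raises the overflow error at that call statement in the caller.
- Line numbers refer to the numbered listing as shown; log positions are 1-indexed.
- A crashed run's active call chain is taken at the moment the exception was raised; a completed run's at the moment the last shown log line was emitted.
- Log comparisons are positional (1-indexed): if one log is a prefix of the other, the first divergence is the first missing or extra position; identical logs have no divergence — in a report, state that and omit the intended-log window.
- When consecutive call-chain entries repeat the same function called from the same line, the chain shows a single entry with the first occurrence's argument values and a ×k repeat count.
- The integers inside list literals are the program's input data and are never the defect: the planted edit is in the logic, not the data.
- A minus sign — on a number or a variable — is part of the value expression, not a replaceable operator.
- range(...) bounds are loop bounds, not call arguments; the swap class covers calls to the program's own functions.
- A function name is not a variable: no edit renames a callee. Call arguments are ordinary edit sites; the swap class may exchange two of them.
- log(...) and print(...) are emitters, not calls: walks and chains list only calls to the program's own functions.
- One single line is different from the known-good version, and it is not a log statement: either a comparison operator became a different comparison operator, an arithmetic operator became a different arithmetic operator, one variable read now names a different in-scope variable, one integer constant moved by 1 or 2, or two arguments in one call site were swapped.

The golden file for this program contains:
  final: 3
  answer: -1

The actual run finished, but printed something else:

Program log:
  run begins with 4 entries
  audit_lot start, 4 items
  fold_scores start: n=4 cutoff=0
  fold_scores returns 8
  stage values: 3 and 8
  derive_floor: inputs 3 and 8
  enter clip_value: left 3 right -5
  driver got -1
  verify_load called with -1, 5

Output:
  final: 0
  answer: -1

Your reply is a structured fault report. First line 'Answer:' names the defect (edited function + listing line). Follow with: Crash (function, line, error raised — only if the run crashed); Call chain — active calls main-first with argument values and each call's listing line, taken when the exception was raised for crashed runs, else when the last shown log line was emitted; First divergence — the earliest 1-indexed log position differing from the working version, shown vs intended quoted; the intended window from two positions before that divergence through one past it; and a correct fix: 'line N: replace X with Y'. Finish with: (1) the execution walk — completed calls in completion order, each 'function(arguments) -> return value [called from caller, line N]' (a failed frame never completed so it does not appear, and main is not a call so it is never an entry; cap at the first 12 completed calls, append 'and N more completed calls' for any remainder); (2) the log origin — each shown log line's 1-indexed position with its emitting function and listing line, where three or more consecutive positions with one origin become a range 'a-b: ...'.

Answer: the defect is in main at line 49.
Key observation: Nothing in the log betrays the bug — only the output does.
Call chain: main -> verify_load(-1, 5) (called at line 48).
First divergence: none — the logs agree in full.
Execution walk:
  audit_lot([4, 0, 4, -1]) -> 3  [called from main, line 43]
  fold_scores([4, 0, 4, -1], 0) -> 8  [called from main, line 44]
  clip_value(3, -5) -> -1  [called from derive_floor, line 28]
  derive_floor(3, 8) -> -1  [called from main, line 46]
  verify_load(-1, 5) -> 3  [called from main, line 48]
Log origin:
  1: emitted by main (line 42)
  2: emitted by audit_lot (line 2)
  3: emitted by fold_scores (line 10)
  4: emitted by fold_scores (line 15)
  5: emitted by main (line 45)
  6: emitted by derive_floor (line 25)
  7: emitted by clip_value (line 19)
  8: emitted by main (line 47)
  9: emitted by verify_load (line 31)
A correct fix: line 49: replace `floor` with `span`.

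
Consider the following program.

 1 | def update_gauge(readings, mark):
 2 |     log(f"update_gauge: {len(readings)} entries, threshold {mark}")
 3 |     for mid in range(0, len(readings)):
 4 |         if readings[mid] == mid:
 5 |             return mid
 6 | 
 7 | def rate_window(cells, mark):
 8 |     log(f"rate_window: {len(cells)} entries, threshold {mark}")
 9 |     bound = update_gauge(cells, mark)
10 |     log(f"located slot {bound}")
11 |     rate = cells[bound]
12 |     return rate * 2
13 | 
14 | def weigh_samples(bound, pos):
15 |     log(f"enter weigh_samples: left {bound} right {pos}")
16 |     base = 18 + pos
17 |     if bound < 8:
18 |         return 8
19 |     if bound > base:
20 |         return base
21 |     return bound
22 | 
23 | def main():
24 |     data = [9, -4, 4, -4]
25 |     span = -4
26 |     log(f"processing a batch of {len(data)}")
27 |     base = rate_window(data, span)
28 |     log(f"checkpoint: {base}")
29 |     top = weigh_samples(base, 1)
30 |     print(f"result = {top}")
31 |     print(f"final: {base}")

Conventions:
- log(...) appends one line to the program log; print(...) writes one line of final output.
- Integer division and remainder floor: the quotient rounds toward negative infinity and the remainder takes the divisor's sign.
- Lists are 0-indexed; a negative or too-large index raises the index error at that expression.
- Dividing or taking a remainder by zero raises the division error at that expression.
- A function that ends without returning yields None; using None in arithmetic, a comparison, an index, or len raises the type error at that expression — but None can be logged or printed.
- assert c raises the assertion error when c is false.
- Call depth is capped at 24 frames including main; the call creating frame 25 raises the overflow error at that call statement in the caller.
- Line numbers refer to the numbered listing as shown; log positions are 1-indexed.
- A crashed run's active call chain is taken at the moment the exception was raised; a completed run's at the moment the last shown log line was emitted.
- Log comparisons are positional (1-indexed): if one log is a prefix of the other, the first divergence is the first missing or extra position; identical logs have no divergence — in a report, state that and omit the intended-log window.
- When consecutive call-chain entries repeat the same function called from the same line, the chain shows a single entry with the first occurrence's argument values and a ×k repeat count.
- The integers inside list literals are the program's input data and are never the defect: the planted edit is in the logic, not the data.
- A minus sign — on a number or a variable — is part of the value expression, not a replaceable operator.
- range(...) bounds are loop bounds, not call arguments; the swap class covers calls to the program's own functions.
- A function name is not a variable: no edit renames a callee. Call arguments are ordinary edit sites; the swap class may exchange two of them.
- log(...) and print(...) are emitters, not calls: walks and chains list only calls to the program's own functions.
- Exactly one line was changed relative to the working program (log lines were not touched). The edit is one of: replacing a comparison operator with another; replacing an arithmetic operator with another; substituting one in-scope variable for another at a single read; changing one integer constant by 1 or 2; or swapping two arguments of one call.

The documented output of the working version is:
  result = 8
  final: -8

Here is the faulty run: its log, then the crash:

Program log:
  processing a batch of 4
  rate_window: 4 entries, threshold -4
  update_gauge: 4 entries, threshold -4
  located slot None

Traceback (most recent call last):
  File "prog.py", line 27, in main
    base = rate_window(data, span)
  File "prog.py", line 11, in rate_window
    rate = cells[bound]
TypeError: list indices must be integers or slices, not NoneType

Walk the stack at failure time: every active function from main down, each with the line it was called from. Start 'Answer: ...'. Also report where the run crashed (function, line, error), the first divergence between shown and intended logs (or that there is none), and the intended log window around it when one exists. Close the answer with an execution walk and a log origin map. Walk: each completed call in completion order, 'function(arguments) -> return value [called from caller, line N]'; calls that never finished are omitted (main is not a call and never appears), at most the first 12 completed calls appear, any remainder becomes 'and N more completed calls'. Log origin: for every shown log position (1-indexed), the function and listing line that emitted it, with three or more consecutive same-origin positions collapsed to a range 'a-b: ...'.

Answer: main -> rate_window (called at line 27).
Key observation: At log position 4 the runs split — shown 'located slot None', but the working version logs 'located slot 1'.
Crash: rate_window, line 11, TypeError.
First divergence: position 4 — the shown line 'located slot None' should read 'located slot 1'.
Intended log window:
  2: rate_window: 4 entries, threshold -4
  3: update_gauge: 4 entries, threshold -4
  4: located slot 1
  5: checkpoint: -8
Execution walk:
  update_gauge([9, -4, 4, -4], -4) -> None  [called from rate_window, line 9]
Log origin:
  1: emitted by main (line 26)
  2: emitted by rate_window (line 8)
  3: emitted by update_gauge (line 2)
  4: emitted by rate_window (line 10)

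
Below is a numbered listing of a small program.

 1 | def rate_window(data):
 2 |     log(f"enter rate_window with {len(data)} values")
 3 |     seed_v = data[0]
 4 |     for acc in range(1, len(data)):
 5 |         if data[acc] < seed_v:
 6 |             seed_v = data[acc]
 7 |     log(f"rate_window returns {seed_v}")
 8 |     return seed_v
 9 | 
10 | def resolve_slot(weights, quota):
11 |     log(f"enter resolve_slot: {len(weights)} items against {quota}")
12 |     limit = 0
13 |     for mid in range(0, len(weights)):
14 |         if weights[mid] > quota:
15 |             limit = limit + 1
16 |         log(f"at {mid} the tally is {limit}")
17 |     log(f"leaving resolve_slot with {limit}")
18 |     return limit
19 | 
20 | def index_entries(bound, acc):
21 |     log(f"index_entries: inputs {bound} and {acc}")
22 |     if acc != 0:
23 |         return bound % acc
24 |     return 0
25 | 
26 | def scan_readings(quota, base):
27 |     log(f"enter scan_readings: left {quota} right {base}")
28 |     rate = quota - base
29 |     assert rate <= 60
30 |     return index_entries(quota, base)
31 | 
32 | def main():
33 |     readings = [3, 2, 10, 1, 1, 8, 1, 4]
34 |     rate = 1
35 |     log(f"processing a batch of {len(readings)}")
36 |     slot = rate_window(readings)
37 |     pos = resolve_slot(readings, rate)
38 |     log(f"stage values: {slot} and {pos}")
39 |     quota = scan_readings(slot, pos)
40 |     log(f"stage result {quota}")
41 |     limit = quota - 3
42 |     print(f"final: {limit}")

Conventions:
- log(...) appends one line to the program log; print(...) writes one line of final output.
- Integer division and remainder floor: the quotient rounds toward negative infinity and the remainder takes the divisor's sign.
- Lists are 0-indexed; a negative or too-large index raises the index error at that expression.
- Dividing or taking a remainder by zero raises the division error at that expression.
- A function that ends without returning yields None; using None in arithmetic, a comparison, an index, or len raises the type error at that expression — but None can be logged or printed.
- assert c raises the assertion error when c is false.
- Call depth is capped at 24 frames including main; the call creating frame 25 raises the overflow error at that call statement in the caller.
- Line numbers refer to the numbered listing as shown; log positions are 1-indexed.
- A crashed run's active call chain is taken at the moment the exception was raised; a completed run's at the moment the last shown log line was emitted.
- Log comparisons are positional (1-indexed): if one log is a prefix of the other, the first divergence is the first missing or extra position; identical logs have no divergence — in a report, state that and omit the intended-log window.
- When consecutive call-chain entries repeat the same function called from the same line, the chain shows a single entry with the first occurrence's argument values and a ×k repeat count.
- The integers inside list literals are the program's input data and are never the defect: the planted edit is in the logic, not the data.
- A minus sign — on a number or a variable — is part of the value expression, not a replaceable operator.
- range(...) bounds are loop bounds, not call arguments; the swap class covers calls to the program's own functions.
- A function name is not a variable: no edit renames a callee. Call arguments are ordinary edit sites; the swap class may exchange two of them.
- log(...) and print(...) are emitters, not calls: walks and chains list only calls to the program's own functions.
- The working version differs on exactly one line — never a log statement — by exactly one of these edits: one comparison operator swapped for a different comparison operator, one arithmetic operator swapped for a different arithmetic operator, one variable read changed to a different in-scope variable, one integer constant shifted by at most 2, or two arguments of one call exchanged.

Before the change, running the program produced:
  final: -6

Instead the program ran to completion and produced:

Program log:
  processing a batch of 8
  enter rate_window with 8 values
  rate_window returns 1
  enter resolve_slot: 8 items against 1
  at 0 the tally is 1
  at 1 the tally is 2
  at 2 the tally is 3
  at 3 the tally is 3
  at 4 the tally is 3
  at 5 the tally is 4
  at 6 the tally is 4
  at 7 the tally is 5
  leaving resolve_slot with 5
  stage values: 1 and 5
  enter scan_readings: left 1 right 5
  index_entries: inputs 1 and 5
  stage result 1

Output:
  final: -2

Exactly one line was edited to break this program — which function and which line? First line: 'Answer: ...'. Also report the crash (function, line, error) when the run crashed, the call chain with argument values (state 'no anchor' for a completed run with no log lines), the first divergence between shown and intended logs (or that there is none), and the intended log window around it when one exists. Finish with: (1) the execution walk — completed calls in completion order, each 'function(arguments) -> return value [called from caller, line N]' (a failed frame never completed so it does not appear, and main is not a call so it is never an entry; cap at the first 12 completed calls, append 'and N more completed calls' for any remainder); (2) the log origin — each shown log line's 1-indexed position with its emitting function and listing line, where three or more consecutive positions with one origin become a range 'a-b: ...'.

Answer: the defect is in scan_readings at line 30.
Core observation: The earliest visible damage is log position 16 — 'index_entries: inputs 1 and 5' rather than the intended 'index_entries: inputs 1 and -4'.
Call chain: main.
First divergence: position 16 — shown 'index_entries: inputs 1 and 5', intended 'index_entries: inputs 1 and -4'.
Intended log window:
  14: stage values: 1 and 5
  15: enter scan_readings: left 1 right 5
  16: index_entries: inputs 1 and -4
  17: stage result -3
Execution walk:
  rate_window([3, 2, 10, 1, 1, 8, 1, 4]) -> 1  [called from main, line 36]
  resolve_slot([3, 2, 10, 1, 1, 8, 1, 4], 1) -> 5  [called from main, line 37]
  index_entries(1, 5) -> 1  [called from scan_readings, line 30]
  scan_readings(1, 5) -> 1  [called from main, line 39]
Log origins:
  1 — main, line 35
  2 — rate_window, line 2
  3 — rate_window, line 7
  4 — resolve_slot, line 11
  5-12 — resolve_slot, line 16
  13 — resolve_slot, line 17
  14 — main, line 38
  15 — scan_readings, line 27
  16 — index_entries, line 21
  17 — main, line 40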